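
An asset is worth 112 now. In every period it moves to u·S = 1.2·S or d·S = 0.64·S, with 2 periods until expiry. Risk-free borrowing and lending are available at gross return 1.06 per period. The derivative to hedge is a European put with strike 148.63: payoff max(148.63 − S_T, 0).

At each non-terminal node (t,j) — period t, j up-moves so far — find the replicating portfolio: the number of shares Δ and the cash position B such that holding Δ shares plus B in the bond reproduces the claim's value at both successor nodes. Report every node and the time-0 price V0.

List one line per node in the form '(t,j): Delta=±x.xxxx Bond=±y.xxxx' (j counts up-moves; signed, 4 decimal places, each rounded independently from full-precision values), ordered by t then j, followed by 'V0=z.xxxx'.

Under the risk-neutral measure, an up-move has probability p* = (R−d)/(u−d) = 0.7500 and values discount at R = 1.06.
Terminal payoffs: V(2,0)=102.7548, V(2,1)=62.6140, V(2,2)=0.0000
(1,0): S=71.6800. Δ = (V_up−V_dn)/(S_up−S_dn) = (62.6140−102.7548)/(86.0160−45.8752) = -1.0000. V = [p*·62.6140 + (1−p*)·102.7548]/1.06 = 68.5370. B = V − Δ·S = 140.2170.
(1,1): S=134.4000. Δ = (V_up−V_dn)/(S_up−S_dn) = (0.0000−62.6140)/(161.2800−86.0160) = -0.8319. V = [p*·0.0000 + (1−p*)·62.6140]/1.06 = 14.7675. B = V − Δ·S = 126.5782.
(0,0): S=112.0000. Δ = (V_up−V_dn)/(S_up−S_dn) = (14.7675−68.5370)/(134.4000−71.6800) = -0.8573. V = [p*·14.7675 + (1−p*)·68.5370]/1.06 = 26.6131. B = V − Δ·S = 122.6301.
The time-0 hedge costs 26.6131, which is the no-arbitrage price.

(0,0): Delta=-0.8573 Bond=122.6301
(1,0): Delta=-1.0000 Bond=140.2170
(1,1): Delta=-0.8319 Bond=126.5782
V0=26.6131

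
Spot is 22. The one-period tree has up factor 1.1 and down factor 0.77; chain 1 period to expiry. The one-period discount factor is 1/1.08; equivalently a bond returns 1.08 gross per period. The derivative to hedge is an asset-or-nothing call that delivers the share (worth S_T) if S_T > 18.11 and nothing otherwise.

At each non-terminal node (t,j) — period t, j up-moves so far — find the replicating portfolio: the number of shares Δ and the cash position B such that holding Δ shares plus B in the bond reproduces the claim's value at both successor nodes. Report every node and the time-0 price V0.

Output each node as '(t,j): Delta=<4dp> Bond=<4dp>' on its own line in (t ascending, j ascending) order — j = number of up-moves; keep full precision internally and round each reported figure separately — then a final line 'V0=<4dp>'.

(0,0): Delta=3.3333 Bond=-52.2840
V0=21.0494

Since d<R<u, set p* = (R−d)/(u−d) = 0.9394; price each node as the discounted p*-expectation of its children.
Payoff layer (t=1): V(1,0)=0.0000, V(1,1)=24.2000
Node (0,0) S=22.0000: V=(p*·24.2000+(1−p*)·0.0000)/1.08=21.0494; Δ=(24.2000−0.0000)/(24.2000−16.9400)=3.3333; B=V−Δ·S=-52.2840
Each (Δ,B) replicates both successor values, so the strategy is self-financing and V0 is arbitrage-free.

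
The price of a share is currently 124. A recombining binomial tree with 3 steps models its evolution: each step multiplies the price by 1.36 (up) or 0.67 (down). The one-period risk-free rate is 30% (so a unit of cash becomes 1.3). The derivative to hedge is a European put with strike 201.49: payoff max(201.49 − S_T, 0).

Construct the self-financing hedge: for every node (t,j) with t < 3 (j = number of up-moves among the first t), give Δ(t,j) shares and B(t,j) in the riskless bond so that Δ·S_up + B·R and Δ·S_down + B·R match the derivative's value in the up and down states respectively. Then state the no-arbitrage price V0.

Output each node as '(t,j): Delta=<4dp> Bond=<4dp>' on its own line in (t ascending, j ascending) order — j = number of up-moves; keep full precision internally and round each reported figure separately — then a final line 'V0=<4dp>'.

(0,0): Delta=-0.3634 Bond=51.0248
(1,0): Delta=-1.0000 Bond=119.2249
(1,1): Delta=-0.3335 Bond=61.2948
(2,0): Delta=-1.0000 Bond=154.9923
(2,1): Delta=-1.0000 Bond=154.9923
(2,2): Delta=-0.3022 Bond=72.5109
V0=5.9690

Since d<R<u, set p* = (R−d)/(u−d) = 0.9130; price each node as the discounted p*-expectation of its children.
Payoff layer (t=3): V(3,0)=164.1954, V(3,1)=125.7875, V(3,2)=47.8252, V(3,3)=0.0000
  t=2,j=0: stock 55.6636 → up 75.7025 (V=125.7875), down 37.2946 (V=164.1954). Price 99.3287; hedge Δ=-1.0000, bond B=154.9923.
  t=2,j=1: stock 112.9888 → up 153.6648 (V=47.8252), down 75.7025 (V=125.7875). Price 42.0035; hedge Δ=-1.0000, bond B=154.9923.
  t=2,j=2: stock 229.3504 → up 311.9165 (V=0.0000), down 153.6648 (V=47.8252). Price 3.1990; hedge Δ=-0.3022, bond B=72.5109.
  t=1,j=0: stock 83.0800 → up 112.9888 (V=42.0035), down 55.6636 (V=99.3287). Price 36.1449; hedge Δ=-1.0000, bond B=119.2249.
  t=1,j=1: stock 168.6400 → up 229.3504 (V=3.1990), down 112.9888 (V=42.0035). Price 5.0564; hedge Δ=-0.3335, bond B=61.2948.
  t=0,j=0: stock 124.0000 → up 168.6400 (V=5.0564), down 83.0800 (V=36.1449). Price 5.9690; hedge Δ=-0.3634, bond B=51.0248.
Each (Δ,B) replicates both successor values, so the strategy is self-financing and V0 is arbitrage-free.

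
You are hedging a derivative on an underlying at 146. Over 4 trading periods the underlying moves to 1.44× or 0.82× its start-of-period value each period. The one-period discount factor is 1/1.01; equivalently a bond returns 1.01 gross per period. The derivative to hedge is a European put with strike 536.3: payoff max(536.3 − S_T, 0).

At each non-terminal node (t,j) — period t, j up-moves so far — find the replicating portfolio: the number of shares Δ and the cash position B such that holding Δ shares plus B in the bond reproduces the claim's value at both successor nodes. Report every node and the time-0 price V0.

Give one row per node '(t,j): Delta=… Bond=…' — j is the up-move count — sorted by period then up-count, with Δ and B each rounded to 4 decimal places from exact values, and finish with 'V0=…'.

Risk-neutral probability p* = (R−d)/(u−d) = (1.01−0.82)/(1.44−0.82) = 0.3065.
Terminal payoffs: V(4,0)=470.2902, V(4,1)=420.3804, V(4,2)=332.7339, V(4,3)=178.8180, V(4,4)=0.0000
  t=3,j=0: stock 80.4997 → up 115.9196 (V=420.3804), down 66.0098 (V=470.2902). Price 450.4904; hedge Δ=-1.0000, bond B=530.9901.
  t=3,j=1: stock 141.3654 → up 203.5661 (V=332.7339), down 115.9196 (V=420.3804). Price 389.6247; hedge Δ=-1.0000, bond B=530.9901.
  t=3,j=2: stock 248.2514 → up 357.4820 (V=178.8180), down 203.5661 (V=332.7339). Price 282.7387; hedge Δ=-1.0000, bond B=530.9901.
  t=3,j=3: stock 435.9537 → up 627.7733 (V=0.0000), down 357.4820 (V=178.8180). Price 122.7910; hedge Δ=-0.6616, bond B=411.2071.
  t=2,j=0: stock 98.1704 → up 141.3654 (V=389.6247), down 80.4997 (V=450.4904). Price 427.5624; hedge Δ=-1.0000, bond B=525.7328.
  t=2,j=1: stock 172.3968 → up 248.2514 (V=282.7387), down 141.3654 (V=389.6247). Price 353.3360; hedge Δ=-1.0000, bond B=525.7328.
  t=2,j=2: stock 302.7456 → up 435.9537 (V=122.7910), down 248.2514 (V=282.7387). Price 231.4084; hedge Δ=-0.8521, bond B=489.3885.
  t=1,j=0: stock 119.7200 → up 172.3968 (V=353.3360), down 98.1704 (V=427.5624). Price 400.8075; hedge Δ=-1.0000, bond B=520.5275.
  t=1,j=1: stock 210.2400 → up 302.7456 (V=231.4084), down 172.3968 (V=353.3360). Price 312.8426; hedge Δ=-0.9354, bond B=509.5000.
  t=0,j=0: stock 146.0000 → up 210.2400 (V=312.8426), down 119.7200 (V=400.8075). Price 370.1490; hedge Δ=-0.9718, bond B=512.0278.
Root portfolio cost Δ·146+B reproduces V0=370.1490.

(0,0): Delta=-0.9718 Bond=512.0278
(1,0): Delta=-1.0000 Bond=520.5275
(1,1): Delta=-0.9354 Bond=509.5000
(2,0): Delta=-1.0000 Bond=525.7328
(2,1): Delta=-1.0000 Bond=525.7328
(2,2): Delta=-0.8521 Bond=489.3885
(3,0): Delta=-1.0000 Bond=530.9901
(3,1): Delta=-1.0000 Bond=530.9901
(3,2): Delta=-1.0000 Bond=530.9901
(3,3): Delta=-0.6616 Bond=411.2071
V0=370.1490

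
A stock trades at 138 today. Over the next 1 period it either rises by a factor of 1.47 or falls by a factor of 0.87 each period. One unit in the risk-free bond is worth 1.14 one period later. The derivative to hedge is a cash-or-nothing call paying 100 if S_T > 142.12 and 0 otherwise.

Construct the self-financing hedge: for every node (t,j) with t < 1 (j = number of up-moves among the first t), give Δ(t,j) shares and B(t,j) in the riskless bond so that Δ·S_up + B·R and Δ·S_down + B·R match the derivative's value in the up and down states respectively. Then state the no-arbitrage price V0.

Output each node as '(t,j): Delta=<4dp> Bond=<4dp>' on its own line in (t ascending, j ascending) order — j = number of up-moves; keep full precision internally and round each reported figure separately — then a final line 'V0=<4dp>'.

(0,0): Delta=1.2077 Bond=-127.1930
V0=39.4737

No-arbitrage ⇒ martingale measure with p* = (R−d)/(u−d) = 0.4500.
Terminal payoffs: V(1,0)=0.0000, V(1,1)=100.0000
  t=0,j=0: stock 138.0000 → up 202.8600 (V=100.0000), down 120.0600 (V=0.0000). Price 39.4737; hedge Δ=1.2077, bond B=-127.1930.
The time-0 hedge costs 39.4737, which is the no-arbitrage price.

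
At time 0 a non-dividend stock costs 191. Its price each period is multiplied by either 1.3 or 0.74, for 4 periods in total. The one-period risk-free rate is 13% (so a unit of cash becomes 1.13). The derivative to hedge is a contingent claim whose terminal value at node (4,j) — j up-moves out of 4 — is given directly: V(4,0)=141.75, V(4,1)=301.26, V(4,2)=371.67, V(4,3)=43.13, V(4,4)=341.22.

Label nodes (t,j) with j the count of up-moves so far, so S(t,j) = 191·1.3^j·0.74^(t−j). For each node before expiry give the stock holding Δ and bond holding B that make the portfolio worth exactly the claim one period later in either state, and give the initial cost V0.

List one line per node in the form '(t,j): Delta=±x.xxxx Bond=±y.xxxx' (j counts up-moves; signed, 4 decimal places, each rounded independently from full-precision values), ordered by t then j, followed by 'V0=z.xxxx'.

(0,0): Delta=-0.1711 Bond=169.0363
(1,0): Delta=-1.1366 Bond=327.4723
(1,1): Delta=0.0684 Bond=131.5279
(2,0): Delta=1.4725 Bond=97.1519
(2,1): Delta=-1.7840 Bond=488.9966
(2,2): Delta=0.5281 Bond=0.2601
(3,0): Delta=3.6802 Bond=-61.0894
(3,1): Delta=0.9247 Bond=184.2639
(3,2): Delta=-2.4561 Bond=713.1081
(3,3): Delta=1.2685 Bond=-310.4200
V0=136.3494

Under the risk-neutral measure, an up-move has probability p* = (R−d)/(u−d) = 0.6964 and values discount at R = 1.13.
Terminal values V(4,·): V(4,0)=141.7500, V(4,1)=301.2600, V(4,2)=371.6700, V(4,3)=43.1300, V(4,4)=341.2200
Node (3,0) S=77.3978: V=(p*·301.2600+(1−p*)·141.7500)/1.13=223.7498; Δ=(301.2600−141.7500)/(100.6171−57.2744)=3.6802; B=V−Δ·S=-61.0894
Node (3,1) S=135.9691: V=(p*·371.6700+(1−p*)·301.2600)/1.13=309.9960; Δ=(371.6700−301.2600)/(176.7598−100.6171)=0.9247; B=V−Δ·S=184.2639
Node (3,2) S=238.8646: V=(p*·43.1300+(1−p*)·371.6700)/1.13=126.4295; Δ=(43.1300−371.6700)/(310.5240−176.7598)=-2.4561; B=V−Δ·S=713.1081
Node (3,3) S=419.6270: V=(p*·341.2200+(1−p*)·43.1300)/1.13=221.8835; Δ=(341.2200−43.1300)/(545.5151−310.5240)=1.2685; B=V−Δ·S=-310.4200
Node (2,0) S=104.5916: V=(p*·309.9960+(1−p*)·223.7498)/1.13=251.1630; Δ=(309.9960−223.7498)/(135.9691−77.3978)=1.4725; B=V−Δ·S=97.1519
Node (2,1) S=183.7420: V=(p*·126.4295+(1−p*)·309.9960)/1.13=161.1992; Δ=(126.4295−309.9960)/(238.8646−135.9691)=-1.7840; B=V−Δ·S=488.9966
Node (2,2) S=322.7900: V=(p*·221.8835+(1−p*)·126.4295)/1.13=170.7136; Δ=(221.8835−126.4295)/(419.6270−238.8646)=0.5281; B=V−Δ·S=0.2601
Node (1,0) S=141.3400: V=(p*·161.1992+(1−p*)·251.1630)/1.13=166.8227; Δ=(161.1992−251.1630)/(183.7420−104.5916)=-1.1366; B=V−Δ·S=327.4723
Node (1,1) S=248.3000: V=(p*·170.7136+(1−p*)·161.1992)/1.13=148.5180; Δ=(170.7136−161.1992)/(322.7900−183.7420)=0.0684; B=V−Δ·S=131.5279
Node (0,0) S=191.0000: V=(p*·148.5180+(1−p*)·166.8227)/1.13=136.3494; Δ=(148.5180−166.8227)/(248.3000−141.3400)=-0.1711; B=V−Δ·S=169.0363
The time-0 hedge costs 136.3494, which is the no-arbitrage price.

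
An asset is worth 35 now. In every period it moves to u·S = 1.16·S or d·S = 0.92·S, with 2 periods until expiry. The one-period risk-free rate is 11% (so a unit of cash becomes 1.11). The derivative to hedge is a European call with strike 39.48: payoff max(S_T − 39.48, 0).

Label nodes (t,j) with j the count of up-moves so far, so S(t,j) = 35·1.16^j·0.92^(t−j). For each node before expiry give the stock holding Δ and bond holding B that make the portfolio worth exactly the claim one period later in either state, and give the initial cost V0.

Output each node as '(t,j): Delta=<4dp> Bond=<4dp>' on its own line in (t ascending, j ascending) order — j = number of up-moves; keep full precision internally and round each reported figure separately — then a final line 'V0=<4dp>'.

(0,0): Delta=0.6466 Bond=-18.7586
(1,0): Delta=0.0000 Bond=0.0000
(1,1): Delta=0.7816 Bond=-26.3015
V0=3.8741

No-arbitrage ⇒ martingale measure with p* = (R−d)/(u−d) = 0.7917.
Terminal payoffs: V(2,0)=0.0000, V(2,1)=0.0000, V(2,2)=7.6160
(1,0): S=32.2000. Δ = (V_up−V_dn)/(S_up−S_dn) = (0.0000−0.0000)/(37.3520−29.6240) = 0.0000. V = [p*·0.0000 + (1−p*)·0.0000]/1.11 = 0.0000. B = V − Δ·S = 0.0000.
(1,1): S=40.6000. Δ = (V_up−V_dn)/(S_up−S_dn) = (7.6160−0.0000)/(47.0960−37.3520) = 0.7816. V = [p*·7.6160 + (1−p*)·0.0000]/1.11 = 5.4318. B = V − Δ·S = -26.3015.
(0,0): S=35.0000. Δ = (V_up−V_dn)/(S_up−S_dn) = (5.4318−0.0000)/(40.6000−32.2000) = 0.6466. V = [p*·5.4318 + (1−p*)·0.0000]/1.11 = 3.8741. B = V − Δ·S = -18.7586.
Self-financing check: at every node Δ·S+B equals the discounted successor values.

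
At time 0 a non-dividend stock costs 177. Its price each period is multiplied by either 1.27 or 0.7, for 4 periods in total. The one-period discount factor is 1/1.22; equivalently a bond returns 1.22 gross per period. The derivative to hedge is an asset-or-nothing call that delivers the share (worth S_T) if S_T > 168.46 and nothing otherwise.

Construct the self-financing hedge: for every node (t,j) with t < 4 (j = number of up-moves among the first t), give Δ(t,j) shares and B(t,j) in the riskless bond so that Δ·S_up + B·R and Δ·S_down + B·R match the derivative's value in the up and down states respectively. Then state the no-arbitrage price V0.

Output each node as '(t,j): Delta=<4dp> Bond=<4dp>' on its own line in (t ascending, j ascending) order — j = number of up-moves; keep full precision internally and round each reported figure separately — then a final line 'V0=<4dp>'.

No-arbitrage ⇒ martingale measure with p* = (R−d)/(u−d) = 0.9123.
Payoff layer (t=4): V(4,0)=0.0000, V(4,1)=0.0000, V(4,2)=0.0000, V(4,3)=253.7947, V(4,4)=460.4560
Node (3,0) S=60.7110: V=(p*·0.0000+(1−p*)·0.0000)/1.22=0.0000; Δ=(0.0000−0.0000)/(77.1030−42.4977)=0.0000; B=V−Δ·S=0.0000
Node (3,1) S=110.1471: V=(p*·0.0000+(1−p*)·0.0000)/1.22=0.0000; Δ=(0.0000−0.0000)/(139.8868−77.1030)=0.0000; B=V−Δ·S=0.0000
Node (3,2) S=199.8383: V=(p*·253.7947+(1−p*)·0.0000)/1.22=189.7803; Δ=(253.7947−0.0000)/(253.7947−139.8868)=2.2281; B=V−Δ·S=-255.4735
Node (3,3) S=362.5638: V=(p*·460.4560+(1−p*)·253.7947)/1.22=362.5638; Δ=(460.4560−253.7947)/(460.4560−253.7947)=1.0000; B=V−Δ·S=0.0000
Node (2,0) S=86.7300: V=(p*·0.0000+(1−p*)·0.0000)/1.22=0.0000; Δ=(0.0000−0.0000)/(110.1471−60.7110)=0.0000; B=V−Δ·S=0.0000
Node (2,1) S=157.3530: V=(p*·189.7803+(1−p*)·0.0000)/1.22=141.9122; Δ=(189.7803−0.0000)/(199.8383−110.1471)=2.1159; B=V−Δ·S=-191.0357
Node (2,2) S=285.4833: V=(p*·362.5638+(1−p*)·189.7803)/1.22=284.7601; Δ=(362.5638−189.7803)/(362.5638−199.8383)=1.0618; B=V−Δ·S=-18.3688
Node (1,0) S=123.9000: V=(p*·141.9122+(1−p*)·0.0000)/1.22=106.1178; Δ=(141.9122−0.0000)/(157.3530−86.7300)=2.0094; B=V−Δ·S=-142.8510
Node (1,1) S=224.7900: V=(p*·284.7601+(1−p*)·141.9122)/1.22=223.1390; Δ=(284.7601−141.9122)/(285.4833−157.3530)=1.1149; B=V−Δ·S=-27.4713
Node (0,0) S=177.0000: V=(p*·223.1390+(1−p*)·106.1178)/1.22=174.4869; Δ=(223.1390−106.1178)/(224.7900−123.9000)=1.1599; B=V−Δ·S=-30.8134
Self-financing check: at every node Δ·S+B equals the discounted successor values.

(0,0): Delta=1.1599 Bond=-30.8134
(1,0): Delta=2.0094 Bond=-142.8510
(1,1): Delta=1.1149 Bond=-27.4713
(2,0): Delta=0.0000 Bond=0.0000
(2,1): Delta=2.1159 Bond=-191.0357
(2,2): Delta=1.0618 Bond=-18.3688
(3,0): Delta=0.0000 Bond=0.0000
(3,1): Delta=0.0000 Bond=0.0000
(3,2): Delta=2.2281 Bond=-255.4735
(3,3): Delta=1.0000 Bond=0.0000
V0=174.4869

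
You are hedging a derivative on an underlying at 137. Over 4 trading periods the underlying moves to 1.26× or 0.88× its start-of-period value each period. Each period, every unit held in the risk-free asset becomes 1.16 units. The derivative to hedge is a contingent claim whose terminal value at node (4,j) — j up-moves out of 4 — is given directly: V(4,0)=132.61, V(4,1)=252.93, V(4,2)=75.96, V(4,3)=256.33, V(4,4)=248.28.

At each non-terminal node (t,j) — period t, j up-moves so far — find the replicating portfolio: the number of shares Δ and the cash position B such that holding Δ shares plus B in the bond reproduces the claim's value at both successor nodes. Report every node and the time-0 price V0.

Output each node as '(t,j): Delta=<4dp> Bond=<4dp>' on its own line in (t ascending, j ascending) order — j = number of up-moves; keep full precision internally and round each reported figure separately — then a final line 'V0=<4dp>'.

(0,0): Delta=0.6054 Bond=34.4186
(1,0): Delta=0.6104 Bond=39.3166
(1,1): Delta=0.6041 Bond=40.1431
(2,0): Delta=-2.1113 Bond=334.3625
(2,1): Delta=1.2893 Bond=-57.5196
(2,2): Delta=0.4332 Bond=83.7394
(3,0): Delta=3.3915 Bond=-125.8843
(3,1): Delta=-3.4839 Bond=571.3407
(3,2): Delta=2.4799 Bond=-294.6025
(3,3): Delta=-0.0773 Bond=237.0449
V0=117.3564

No-arbitrage ⇒ martingale measure with p* = (R−d)/(u−d) = 0.7368.
At expiry t=4: V(4,0)=132.6100, V(4,1)=252.9300, V(4,2)=75.9600, V(4,3)=256.3300, V(4,4)=248.2800
(3,0): S=93.3617. Δ = (V_up−V_dn)/(S_up−S_dn) = (252.9300−132.6100)/(117.6357−82.1583) = 3.3915. V = [p*·252.9300 + (1−p*)·132.6100]/1.16 = 190.7473. B = V − Δ·S = -125.8843.
(3,1): S=133.6769. Δ = (V_up−V_dn)/(S_up−S_dn) = (75.9600−252.9300)/(168.4329−117.6357) = -3.4839. V = [p*·75.9600 + (1−p*)·252.9300]/1.16 = 105.6302. B = V − Δ·S = 571.3407.
(3,2): S=191.4011. Δ = (V_up−V_dn)/(S_up−S_dn) = (256.3300−75.9600)/(241.1653−168.4329) = 2.4799. V = [p*·256.3300 + (1−p*)·75.9600]/1.16 = 180.0554. B = V − Δ·S = -294.6025.
(3,3): S=274.0515. Δ = (V_up−V_dn)/(S_up−S_dn) = (248.2800−256.3300)/(345.3049−241.1653) = -0.0773. V = [p*·248.2800 + (1−p*)·256.3300]/1.16 = 215.8607. B = V − Δ·S = 237.0449.
(2,0): S=106.0928. Δ = (V_up−V_dn)/(S_up−S_dn) = (105.6302−190.7473)/(133.6769−93.3617) = -2.1113. V = [p*·105.6302 + (1−p*)·190.7473]/1.16 = 110.3702. B = V − Δ·S = 334.3625.
(2,1): S=151.9056. Δ = (V_up−V_dn)/(S_up−S_dn) = (180.0554−105.6302)/(191.4011−133.6769) = 1.2893. V = [p*·180.0554 + (1−p*)·105.6302]/1.16 = 138.3360. B = V − Δ·S = -57.5196.
(2,2): S=217.5012. Δ = (V_up−V_dn)/(S_up−S_dn) = (215.8607−180.0554)/(274.0515−191.4011) = 0.4332. V = [p*·215.8607 + (1−p*)·180.0554]/1.16 = 177.9640. B = V − Δ·S = 83.7394.
(1,0): S=120.5600. Δ = (V_up−V_dn)/(S_up−S_dn) = (138.3360−110.3702)/(151.9056−106.0928) = 0.6104. V = [p*·138.3360 + (1−p*)·110.3702]/1.16 = 112.9109. B = V − Δ·S = 39.3166.
(1,1): S=172.6200. Δ = (V_up−V_dn)/(S_up−S_dn) = (177.9640−138.3360)/(217.5012−151.9056) = 0.6041. V = [p*·177.9640 + (1−p*)·138.3360]/1.16 = 144.4272. B = V − Δ·S = 40.1431.
(0,0): S=137.0000. Δ = (V_up−V_dn)/(S_up−S_dn) = (144.4272−112.9109)/(172.6200−120.5600) = 0.6054. V = [p*·144.4272 + (1−p*)·112.9109]/1.16 = 117.3564. B = V − Δ·S = 34.4186.
Root portfolio cost Δ·137+B reproduces V0=117.3564.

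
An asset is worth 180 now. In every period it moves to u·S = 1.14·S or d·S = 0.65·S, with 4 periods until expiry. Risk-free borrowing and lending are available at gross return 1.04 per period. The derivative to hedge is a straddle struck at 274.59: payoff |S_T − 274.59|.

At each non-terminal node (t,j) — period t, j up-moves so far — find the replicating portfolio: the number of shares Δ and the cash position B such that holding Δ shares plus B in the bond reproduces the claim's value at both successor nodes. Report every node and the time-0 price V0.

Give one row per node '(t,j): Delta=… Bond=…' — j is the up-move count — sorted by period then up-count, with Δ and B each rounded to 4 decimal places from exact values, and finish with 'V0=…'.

The replicating-portfolio and risk-neutral prices coincide; use p* = (1.04−0.65)/(1.14−0.65) = 0.7959 for the latter.
Payoff layer (t=4): V(4,0)=242.4589, V(4,1)=218.2369, V(4,2)=175.7554, V(4,3)=101.2494, V(4,4)=29.4228
  t=3,j=0: stock 49.4325 → up 56.3531 (V=218.2369), down 32.1311 (V=242.4589). Price 214.5963; hedge Δ=-1.0000, bond B=264.0288.
  t=3,j=1: stock 86.6970 → up 98.8346 (V=175.7554), down 56.3531 (V=218.2369). Price 177.3318; hedge Δ=-1.0000, bond B=264.0288.
  t=3,j=2: stock 152.0532 → up 173.3406 (V=101.2494), down 98.8346 (V=175.7554). Price 111.9756; hedge Δ=-1.0000, bond B=264.0288.
  t=3,j=3: stock 266.6779 → up 304.0128 (V=29.4228), down 173.3406 (V=101.2494). Price 42.3859; hedge Δ=-0.5497, bond B=188.9706.
  t=2,j=0: stock 76.0500 → up 86.6970 (V=177.3318), down 49.4325 (V=214.5963). Price 177.8239; hedge Δ=-1.0000, bond B=253.8739.
  t=2,j=1: stock 133.3800 → up 152.0532 (V=111.9756), down 86.6970 (V=177.3318). Price 120.4939; hedge Δ=-1.0000, bond B=253.8739.
  t=2,j=2: stock 233.9280 → up 266.6779 (V=42.3859), down 152.0532 (V=111.9756). Price 54.4114; hedge Δ=-0.6071, bond B=196.4314.
  t=1,j=0: stock 117.0000 → up 133.3800 (V=120.4939), down 76.0500 (V=177.8239). Price 127.1095; hedge Δ=-1.0000, bond B=244.1095.
  t=1,j=1: stock 205.2000 → up 233.9280 (V=54.4114), down 133.3800 (V=120.4939). Price 65.2862; hedge Δ=-0.6572, bond B=200.1484.
  t=0,j=0: stock 180.0000 → up 205.2000 (V=65.2862), down 117.0000 (V=127.1095). Price 74.9069; hedge Δ=-0.7009, bond B=201.0770.
Self-financing check: at every node Δ·S+B equals the discounted successor values.

(0,0): Delta=-0.7009 Bond=201.0770
(1,0): Delta=-1.0000 Bond=244.1095
(1,1): Delta=-0.6572 Bond=200.1484
(2,0): Delta=-1.0000 Bond=253.8739
(2,1): Delta=-1.0000 Bond=253.8739
(2,2): Delta=-0.6071 Bond=196.4314
(3,0): Delta=-1.0000 Bond=264.0288
(3,1): Delta=-1.0000 Bond=264.0288
(3,2): Delta=-1.0000 Bond=264.0288
(3,3): Delta=-0.5497 Bond=188.9706
V0=74.9069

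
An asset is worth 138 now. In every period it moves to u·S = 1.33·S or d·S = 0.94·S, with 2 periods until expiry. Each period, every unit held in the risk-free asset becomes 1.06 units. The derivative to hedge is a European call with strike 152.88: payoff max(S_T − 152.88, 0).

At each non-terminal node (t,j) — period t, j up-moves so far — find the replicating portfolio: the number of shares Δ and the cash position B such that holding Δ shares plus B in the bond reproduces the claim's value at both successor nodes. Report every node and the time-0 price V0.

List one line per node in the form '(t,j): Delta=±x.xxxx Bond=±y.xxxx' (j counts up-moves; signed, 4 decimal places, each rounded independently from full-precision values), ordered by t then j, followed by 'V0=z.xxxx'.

Under the risk-neutral measure, an up-move has probability p* = (R−d)/(u−d) = 0.3077 and values discount at R = 1.06.
Payoff layer (t=2): V(2,0)=0.0000, V(2,1)=19.6476, V(2,2)=91.2282
Node (1,0) S=129.7200: V=(p*·19.6476+(1−p*)·0.0000)/1.06=5.7032; Δ=(19.6476−0.0000)/(172.5276−121.9368)=0.3884; B=V−Δ·S=-44.6752
Node (1,1) S=183.5400: V=(p*·91.2282+(1−p*)·19.6476)/1.06=39.3136; Δ=(91.2282−19.6476)/(244.1082−172.5276)=1.0000; B=V−Δ·S=-144.2264
Node (0,0) S=138.0000: V=(p*·39.3136+(1−p*)·5.7032)/1.06=15.1367; Δ=(39.3136−5.7032)/(183.5400−129.7200)=0.6245; B=V−Δ·S=-71.0437
Self-financing check: at every node Δ·S+B equals the discounted successor values.

(0,0): Delta=0.6245 Bond=-71.0437
(1,0): Delta=0.3884 Bond=-44.6752
(1,1): Delta=1.0000 Bond=-144.2264
V0=15.1367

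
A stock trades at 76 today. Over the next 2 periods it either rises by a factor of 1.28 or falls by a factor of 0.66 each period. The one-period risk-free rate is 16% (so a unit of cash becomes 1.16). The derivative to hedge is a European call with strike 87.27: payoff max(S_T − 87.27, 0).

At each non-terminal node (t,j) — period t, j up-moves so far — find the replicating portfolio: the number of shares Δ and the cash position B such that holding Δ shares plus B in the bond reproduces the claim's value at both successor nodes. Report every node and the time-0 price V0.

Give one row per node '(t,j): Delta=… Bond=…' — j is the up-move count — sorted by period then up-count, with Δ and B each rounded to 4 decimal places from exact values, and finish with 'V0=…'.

(0,0): Delta=0.5496 Bond=-23.7641
(1,0): Delta=0.0000 Bond=0.0000
(1,1): Delta=0.6176 Bond=-34.1823
V0=18.0031

Risk-neutral probability p* = (R−d)/(u−d) = (1.16−0.66)/(1.28−0.66) = 0.8065.
Payoff layer (t=2): V(2,0)=0.0000, V(2,1)=0.0000, V(2,2)=37.2484
  t=1,j=0: stock 50.1600 → up 64.2048 (V=0.0000), down 33.1056 (V=0.0000). Price 0.0000; hedge Δ=0.0000, bond B=0.0000.
  t=1,j=1: stock 97.2800 → up 124.5184 (V=37.2484), down 64.2048 (V=0.0000). Price 25.8957; hedge Δ=0.6176, bond B=-34.1823.
  t=0,j=0: stock 76.0000 → up 97.2800 (V=25.8957), down 50.1600 (V=0.0000). Price 18.0031; hedge Δ=0.5496, bond B=-23.7641.
Root portfolio cost Δ·76+B reproduces V0=18.0031.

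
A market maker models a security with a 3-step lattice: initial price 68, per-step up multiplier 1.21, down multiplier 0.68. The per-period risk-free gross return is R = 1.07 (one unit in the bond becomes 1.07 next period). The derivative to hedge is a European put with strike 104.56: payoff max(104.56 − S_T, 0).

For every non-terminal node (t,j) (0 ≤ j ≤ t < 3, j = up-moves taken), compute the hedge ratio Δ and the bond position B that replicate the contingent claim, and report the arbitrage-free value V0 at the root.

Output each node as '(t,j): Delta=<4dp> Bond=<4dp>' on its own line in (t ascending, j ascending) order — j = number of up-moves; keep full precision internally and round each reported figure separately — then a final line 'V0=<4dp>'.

Under the risk-neutral measure, an up-move has probability p* = (R−d)/(u−d) = 0.7358 and values discount at R = 1.07.
Terminal payoffs: V(3,0)=83.1786, V(3,1)=66.5137, V(3,2)=36.8600, V(3,3)=0.0000
Node (2,0) S=31.4432: V=(p*·66.5137+(1−p*)·83.1786)/1.07=66.2764; Δ=(66.5137−83.1786)/(38.0463−21.3814)=-1.0000; B=V−Δ·S=97.7196
Node (2,1) S=55.9504: V=(p*·36.8600+(1−p*)·66.5137)/1.07=41.7692; Δ=(36.8600−66.5137)/(67.7000−38.0463)=-1.0000; B=V−Δ·S=97.7196
Node (2,2) S=99.5588: V=(p*·0.0000+(1−p*)·36.8600)/1.07=9.0996; Δ=(0.0000−36.8600)/(120.4661−67.7000)=-0.6986; B=V−Δ·S=78.6468
Node (1,0) S=46.2400: V=(p*·41.7692+(1−p*)·66.2764)/1.07=45.0868; Δ=(41.7692−66.2764)/(55.9504−31.4432)=-1.0000; B=V−Δ·S=91.3268
Node (1,1) S=82.2800: V=(p*·9.0996+(1−p*)·41.7692)/1.07=16.5695; Δ=(9.0996−41.7692)/(99.5588−55.9504)=-0.7492; B=V−Δ·S=78.2102
Node (0,0) S=68.0000: V=(p*·16.5695+(1−p*)·45.0868)/1.07=22.5256; Δ=(16.5695−45.0868)/(82.2800−46.2400)=-0.7913; B=V−Δ·S=76.3317
Root portfolio cost Δ·68+B reproduces V0=22.5256.

(0,0): Delta=-0.7913 Bond=76.3317
(1,0): Delta=-1.0000 Bond=91.3268
(1,1): Delta=-0.7492 Bond=78.2102
(2,0): Delta=-1.0000 Bond=97.7196
(2,1): Delta=-1.0000 Bond=97.7196
(2,2): Delta=-0.6986 Bond=78.6468
V0=22.5256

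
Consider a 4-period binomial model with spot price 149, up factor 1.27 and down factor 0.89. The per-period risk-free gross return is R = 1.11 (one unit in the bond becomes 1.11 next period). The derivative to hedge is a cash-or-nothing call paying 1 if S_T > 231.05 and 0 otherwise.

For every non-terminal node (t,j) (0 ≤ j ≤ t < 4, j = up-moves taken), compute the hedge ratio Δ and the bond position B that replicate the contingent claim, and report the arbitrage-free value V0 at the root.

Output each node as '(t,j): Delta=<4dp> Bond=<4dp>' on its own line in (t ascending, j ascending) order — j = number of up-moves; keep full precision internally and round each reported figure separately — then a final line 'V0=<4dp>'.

(0,0): Delta=0.0055 Bond=-0.5254
(1,0): Delta=0.0054 Bond=-0.5740
(1,1): Delta=0.0055 Bond=-0.5898
(2,0): Delta=0.0000 Bond=0.0000
(2,1): Delta=0.0081 Bond=-1.1005
(2,2): Delta=0.0042 Bond=-0.3305
(3,0): Delta=0.0000 Bond=0.0000
(3,1): Delta=0.0000 Bond=0.0000
(3,2): Delta=0.0123 Bond=-2.1100
(3,3): Delta=0.0000 Bond=0.9009
V0=0.2893

Under the risk-neutral measure, an up-move has probability p* = (R−d)/(u−d) = 0.5789 and values discount at R = 1.11.
Terminal payoffs: V(4,0)=0.0000, V(4,1)=0.0000, V(4,2)=0.0000, V(4,3)=1.0000, V(4,4)=1.0000
(3,0): S=105.0404. Δ = (V_up−V_dn)/(S_up−S_dn) = (0.0000−0.0000)/(133.4013−93.4859) = 0.0000. V = [p*·0.0000 + (1−p*)·0.0000]/1.11 = 0.0000. B = V − Δ·S = 0.0000.
(3,1): S=149.8891. Δ = (V_up−V_dn)/(S_up−S_dn) = (0.0000−0.0000)/(190.3591−133.4013) = 0.0000. V = [p*·0.0000 + (1−p*)·0.0000]/1.11 = 0.0000. B = V − Δ·S = 0.0000.
(3,2): S=213.8867. Δ = (V_up−V_dn)/(S_up−S_dn) = (1.0000−0.0000)/(271.6361−190.3591) = 0.0123. V = [p*·1.0000 + (1−p*)·0.0000]/1.11 = 0.5216. B = V − Δ·S = -2.1100.
(3,3): S=305.2091. Δ = (V_up−V_dn)/(S_up−S_dn) = (1.0000−1.0000)/(387.6155−271.6361) = 0.0000. V = [p*·1.0000 + (1−p*)·1.0000]/1.11 = 0.9009. B = V − Δ·S = 0.9009.
(2,0): S=118.0229. Δ = (V_up−V_dn)/(S_up−S_dn) = (0.0000−0.0000)/(149.8891−105.0404) = 0.0000. V = [p*·0.0000 + (1−p*)·0.0000]/1.11 = 0.0000. B = V − Δ·S = 0.0000.
(2,1): S=168.4147. Δ = (V_up−V_dn)/(S_up−S_dn) = (0.5216−0.0000)/(213.8867−149.8891) = 0.0081. V = [p*·0.5216 + (1−p*)·0.0000]/1.11 = 0.2720. B = V − Δ·S = -1.1005.
(2,2): S=240.3221. Δ = (V_up−V_dn)/(S_up−S_dn) = (0.9009−0.5216)/(305.2091−213.8867) = 0.0042. V = [p*·0.9009 + (1−p*)·0.5216]/1.11 = 0.6677. B = V − Δ·S = -0.3305.
(1,0): S=132.6100. Δ = (V_up−V_dn)/(S_up−S_dn) = (0.2720−0.0000)/(168.4147−118.0229) = 0.0054. V = [p*·0.2720 + (1−p*)·0.0000]/1.11 = 0.1419. B = V − Δ·S = -0.5740.
(1,1): S=189.2300. Δ = (V_up−V_dn)/(S_up−S_dn) = (0.6677−0.2720)/(240.3221−168.4147) = 0.0055. V = [p*·0.6677 + (1−p*)·0.2720]/1.11 = 0.4515. B = V − Δ·S = -0.5898.
(0,0): S=149.0000. Δ = (V_up−V_dn)/(S_up−S_dn) = (0.4515−0.1419)/(189.2300−132.6100) = 0.0055. V = [p*·0.4515 + (1−p*)·0.1419]/1.11 = 0.2893. B = V − Δ·S = -0.5254.
Root portfolio cost Δ·149+B reproduces V0=0.2893.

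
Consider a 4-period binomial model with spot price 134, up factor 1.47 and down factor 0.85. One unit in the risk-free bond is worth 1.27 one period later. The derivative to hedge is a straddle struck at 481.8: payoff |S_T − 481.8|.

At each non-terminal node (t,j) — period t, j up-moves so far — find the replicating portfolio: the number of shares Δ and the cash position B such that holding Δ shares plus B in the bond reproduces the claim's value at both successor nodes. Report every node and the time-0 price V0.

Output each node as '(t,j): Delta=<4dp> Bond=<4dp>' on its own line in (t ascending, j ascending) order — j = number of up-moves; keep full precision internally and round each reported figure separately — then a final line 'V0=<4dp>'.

(0,0): Delta=-0.4742 Bond=138.0515
(1,0): Delta=-1.0000 Bond=235.2099
(1,1): Delta=-0.3295 Bond=146.8090
(2,0): Delta=-1.0000 Bond=298.7166
(2,1): Delta=-1.0000 Bond=298.7166
(2,2): Delta=-0.1448 Bond=132.9859
(3,0): Delta=-1.0000 Bond=379.3701
(3,1): Delta=-1.0000 Bond=379.3701
(3,2): Delta=-1.0000 Bond=379.3701
(3,3): Delta=0.0906 Bond=68.6645
V0=74.5039

The replicating-portfolio and risk-neutral prices coincide; use p* = (1.27−0.85)/(1.47−0.85) = 0.6774 for the latter.
Terminal values V(4,·): V(4,0)=411.8512, V(4,1)=360.8297, V(4,2)=272.5925, V(4,3)=119.9940, V(4,4)=143.9115
  t=3,j=0: stock 82.2927 → up 120.9703 (V=360.8297), down 69.9488 (V=411.8512). Price 297.0773; hedge Δ=-1.0000, bond B=379.3701.
  t=3,j=1: stock 142.3180 → up 209.2075 (V=272.5925), down 120.9703 (V=360.8297). Price 237.0520; hedge Δ=-1.0000, bond B=379.3701.
  t=3,j=2: stock 246.1265 → up 361.8060 (V=119.9940), down 209.2075 (V=272.5925). Price 133.2436; hedge Δ=-1.0000, bond B=379.3701.
  t=3,j=3: stock 425.6541 → up 625.7115 (V=143.9115), down 361.8060 (V=119.9940). Price 107.2411; hedge Δ=0.0906, bond B=68.6645.
  t=2,j=0: stock 96.8150 → up 142.3180 (V=237.0520), down 82.2927 (V=297.0773). Price 201.9016; hedge Δ=-1.0000, bond B=298.7166.
  t=2,j=1: stock 167.4330 → up 246.1265 (V=133.2436), down 142.3180 (V=237.0520). Price 131.2836; hedge Δ=-1.0000, bond B=298.7166.
  t=2,j=2: stock 289.5606 → up 425.6541 (V=107.2411), down 246.1265 (V=133.2436). Price 91.0464; hedge Δ=-0.1448, bond B=132.9859.
  t=1,j=0: stock 113.9000 → up 167.4330 (V=131.2836), down 96.8150 (V=201.9016). Price 121.3099; hedge Δ=-1.0000, bond B=235.2099.
  t=1,j=1: stock 196.9800 → up 289.5606 (V=91.0464), down 167.4330 (V=131.2836). Price 81.9104; hedge Δ=-0.3295, bond B=146.8090.
  t=0,j=0: stock 134.0000 → up 196.9800 (V=81.9104), down 113.9000 (V=121.3099). Price 74.5039; hedge Δ=-0.4742, bond B=138.0515.
Check: Δ(0,0)·S0 + B(0,0) = 74.5039 = V0.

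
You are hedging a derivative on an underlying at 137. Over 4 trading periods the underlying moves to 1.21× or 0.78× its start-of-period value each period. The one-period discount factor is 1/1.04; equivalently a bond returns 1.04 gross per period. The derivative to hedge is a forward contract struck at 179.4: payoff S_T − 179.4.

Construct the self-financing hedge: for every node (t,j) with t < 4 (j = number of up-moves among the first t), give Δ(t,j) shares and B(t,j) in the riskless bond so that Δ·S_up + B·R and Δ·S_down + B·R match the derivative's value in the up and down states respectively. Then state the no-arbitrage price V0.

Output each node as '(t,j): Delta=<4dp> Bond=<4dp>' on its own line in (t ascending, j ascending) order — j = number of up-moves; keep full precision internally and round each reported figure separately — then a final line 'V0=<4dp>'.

(0,0): Delta=1.0000 Bond=-153.3519
(1,0): Delta=1.0000 Bond=-159.4859
(1,1): Delta=1.0000 Bond=-159.4859
(2,0): Delta=1.0000 Bond=-165.8654
(2,1): Delta=1.0000 Bond=-165.8654
(2,2): Delta=1.0000 Bond=-165.8654
(3,0): Delta=1.0000 Bond=-172.5000
(3,1): Delta=1.0000 Bond=-172.5000
(3,2): Delta=1.0000 Bond=-172.5000
(3,3): Delta=1.0000 Bond=-172.5000
V0=-16.3519

Since d<R<u, set p* = (R−d)/(u−d) = 0.6047; price each node as the discounted p*-expectation of its children.
Terminal values V(4,·): V(4,0)=-128.6894, V(4,1)=-100.7335, V(4,2)=-57.3661, V(4,3)=9.9090, V(4,4)=114.2717
(3,0): S=65.0136. Δ = (V_up−V_dn)/(S_up−S_dn) = (-100.7335−-128.6894)/(78.6665−50.7106) = 1.0000. V = [p*·-100.7335 + (1−p*)·-128.6894]/1.04 = -107.4864. B = V − Δ·S = -172.5000.
(3,1): S=100.8545. Δ = (V_up−V_dn)/(S_up−S_dn) = (-57.3661−-100.7335)/(122.0339−78.6665) = 1.0000. V = [p*·-57.3661 + (1−p*)·-100.7335]/1.04 = -71.6455. B = V − Δ·S = -172.5000.
(3,2): S=156.4537. Δ = (V_up−V_dn)/(S_up−S_dn) = (9.9090−-57.3661)/(189.3090−122.0339) = 1.0000. V = [p*·9.9090 + (1−p*)·-57.3661]/1.04 = -16.0463. B = V − Δ·S = -172.5000.
(3,3): S=242.7039. Δ = (V_up−V_dn)/(S_up−S_dn) = (114.2717−9.9090)/(293.6717−189.3090) = 1.0000. V = [p*·114.2717 + (1−p*)·9.9090]/1.04 = 70.2039. B = V − Δ·S = -172.5000.
(2,0): S=83.3508. Δ = (V_up−V_dn)/(S_up−S_dn) = (-71.6455−-107.4864)/(100.8545−65.0136) = 1.0000. V = [p*·-71.6455 + (1−p*)·-107.4864]/1.04 = -82.5146. B = V − Δ·S = -165.8654.
(2,1): S=129.3006. Δ = (V_up−V_dn)/(S_up−S_dn) = (-16.0463−-71.6455)/(156.4537−100.8545) = 1.0000. V = [p*·-16.0463 + (1−p*)·-71.6455]/1.04 = -36.5648. B = V − Δ·S = -165.8654.
(2,2): S=200.5817. Δ = (V_up−V_dn)/(S_up−S_dn) = (70.2039−-16.0463)/(242.7039−156.4537) = 1.0000. V = [p*·70.2039 + (1−p*)·-16.0463]/1.04 = 34.7163. B = V − Δ·S = -165.8654.
(1,0): S=106.8600. Δ = (V_up−V_dn)/(S_up−S_dn) = (-36.5648−-82.5146)/(129.3006−83.3508) = 1.0000. V = [p*·-36.5648 + (1−p*)·-82.5146]/1.04 = -52.6259. B = V − Δ·S = -159.4859.
(1,1): S=165.7700. Δ = (V_up−V_dn)/(S_up−S_dn) = (34.7163−-36.5648)/(200.5817−129.3006) = 1.0000. V = [p*·34.7163 + (1−p*)·-36.5648]/1.04 = 6.2841. B = V − Δ·S = -159.4859.
(0,0): S=137.0000. Δ = (V_up−V_dn)/(S_up−S_dn) = (6.2841−-52.6259)/(165.7700−106.8600) = 1.0000. V = [p*·6.2841 + (1−p*)·-52.6259]/1.04 = -16.3519. B = V − Δ·S = -153.3519.
Check: Δ(0,0)·S0 + B(0,0) = -16.3519 = V0.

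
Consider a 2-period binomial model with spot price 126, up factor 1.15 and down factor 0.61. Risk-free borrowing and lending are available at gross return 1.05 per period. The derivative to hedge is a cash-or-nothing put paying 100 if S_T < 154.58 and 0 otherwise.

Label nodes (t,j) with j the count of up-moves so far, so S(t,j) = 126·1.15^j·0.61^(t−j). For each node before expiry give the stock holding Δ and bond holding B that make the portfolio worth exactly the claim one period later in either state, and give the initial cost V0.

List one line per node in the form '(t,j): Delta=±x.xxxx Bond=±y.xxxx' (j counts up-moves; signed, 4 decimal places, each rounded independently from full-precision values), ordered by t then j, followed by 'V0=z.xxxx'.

No-arbitrage ⇒ martingale measure with p* = (R−d)/(u−d) = 0.8148.
Terminal payoffs: V(2,0)=100.0000, V(2,1)=100.0000, V(2,2)=0.0000
Node (1,0) S=76.8600: V=(p*·100.0000+(1−p*)·100.0000)/1.05=95.2381; Δ=(100.0000−100.0000)/(88.3890−46.8846)=0.0000; B=V−Δ·S=95.2381
Node (1,1) S=144.9000: V=(p*·0.0000+(1−p*)·100.0000)/1.05=17.6367; Δ=(0.0000−100.0000)/(166.6350−88.3890)=-1.2780; B=V−Δ·S=202.8219
Node (0,0) S=126.0000: V=(p*·17.6367+(1−p*)·95.2381)/1.05=30.4832; Δ=(17.6367−95.2381)/(144.9000−76.8600)=-1.1405; B=V−Δ·S=174.1895
Root portfolio cost Δ·126+B reproduces V0=30.4832.

(0,0): Delta=-1.1405 Bond=174.1895
(1,0): Delta=0.0000 Bond=95.2381
(1,1): Delta=-1.2780 Bond=202.8219
V0=30.4832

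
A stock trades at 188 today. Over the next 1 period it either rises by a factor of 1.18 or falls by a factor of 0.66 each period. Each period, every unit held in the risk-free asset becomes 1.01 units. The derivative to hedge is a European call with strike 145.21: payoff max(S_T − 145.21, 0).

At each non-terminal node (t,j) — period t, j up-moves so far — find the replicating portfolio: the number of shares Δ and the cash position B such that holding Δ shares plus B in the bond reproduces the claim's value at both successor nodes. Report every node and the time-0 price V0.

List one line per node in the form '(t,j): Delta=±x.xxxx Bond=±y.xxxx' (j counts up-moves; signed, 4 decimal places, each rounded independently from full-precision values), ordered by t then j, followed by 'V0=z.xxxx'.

No-arbitrage ⇒ martingale measure with p* = (R−d)/(u−d) = 0.6731.
Payoff layer (t=1): V(1,0)=0.0000, V(1,1)=76.6300
  t=0,j=0: stock 188.0000 → up 221.8400 (V=76.6300), down 124.0800 (V=0.0000). Price 51.0672; hedge Δ=0.7839, bond B=-96.2982.
Self-financing check: at every node Δ·S+B equals the discounted successor values.

(0,0): Delta=0.7839 Bond=-96.2982
V0=51.0672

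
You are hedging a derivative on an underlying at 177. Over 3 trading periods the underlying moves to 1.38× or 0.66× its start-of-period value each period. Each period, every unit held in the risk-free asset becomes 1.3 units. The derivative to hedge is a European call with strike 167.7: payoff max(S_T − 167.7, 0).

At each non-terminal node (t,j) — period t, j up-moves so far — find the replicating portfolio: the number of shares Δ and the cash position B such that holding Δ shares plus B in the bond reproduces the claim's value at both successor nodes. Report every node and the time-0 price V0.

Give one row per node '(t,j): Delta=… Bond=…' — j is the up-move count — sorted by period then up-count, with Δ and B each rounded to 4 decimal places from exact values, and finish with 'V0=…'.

Since d<R<u, set p* = (R−d)/(u−d) = 0.8889; price each node as the discounted p*-expectation of its children.
Payoff layer (t=3): V(3,0)=0.0000, V(3,1)=0.0000, V(3,2)=54.7720, V(3,3)=297.4687
Node (2,0) S=77.1012: V=(p*·0.0000+(1−p*)·0.0000)/1.3=0.0000; Δ=(0.0000−0.0000)/(106.3997−50.8868)=0.0000; B=V−Δ·S=0.0000
Node (2,1) S=161.2116: V=(p*·54.7720+(1−p*)·0.0000)/1.3=37.4509; Δ=(54.7720−0.0000)/(222.4720−106.3997)=0.4719; B=V−Δ·S=-38.6213
Node (2,2) S=337.0788: V=(p*·297.4687+(1−p*)·54.7720)/1.3=208.0788; Δ=(297.4687−54.7720)/(465.1687−222.4720)=1.0000; B=V−Δ·S=-129.0000
Node (1,0) S=116.8200: V=(p*·37.4509+(1−p*)·0.0000)/1.3=25.6075; Δ=(37.4509−0.0000)/(161.2116−77.1012)=0.4453; B=V−Δ·S=-26.4077
Node (1,1) S=244.2600: V=(p*·208.0788+(1−p*)·37.4509)/1.3=145.4770; Δ=(208.0788−37.4509)/(337.0788−161.2116)=0.9702; B=V−Δ·S=-91.5061
Node (0,0) S=177.0000: V=(p*·145.4770+(1−p*)·25.6075)/1.3=101.6602; Δ=(145.4770−25.6075)/(244.2600−116.8200)=0.9406; B=V−Δ·S=-64.8253
Self-financing check: at every node Δ·S+B equals the discounted successor values.

(0,0): Delta=0.9406 Bond=-64.8253
(1,0): Delta=0.4453 Bond=-26.4077
(1,1): Delta=0.9702 Bond=-91.5061
(2,0): Delta=0.0000 Bond=0.0000
(2,1): Delta=0.4719 Bond=-38.6213
(2,2): Delta=1.0000 Bond=-129.0000
V0=101.6602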